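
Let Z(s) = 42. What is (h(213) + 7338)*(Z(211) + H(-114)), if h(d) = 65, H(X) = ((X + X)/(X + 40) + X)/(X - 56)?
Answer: 993053226/3145 ≈ 3.1576e+5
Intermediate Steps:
H(X) = (X + 2*X/(40 + X))/(-56 + X) (H(X) = ((2*X)/(40 + X) + X)/(-56 + X) = (2*X/(40 + X) + X)/(-56 + X) = (X + 2*X/(40 + X))/(-56 + X))
(h(213) + 7338)*(Z(211) + H(-114)) = (65 + 7338)*(42 - 114*(42 - 114)/(-2240 + (-114)² - 16*(-114))) = 7403*(42 - 114*(-72)/(-2240 + 12996 + 1824)) = 7403*(42 - 114*(-72)/12580) = 7403*(42 - 114*1/12580*(-72)) = 7403*(42 + 2052/3145) = 7403*(134142/3145) = 993053226/3145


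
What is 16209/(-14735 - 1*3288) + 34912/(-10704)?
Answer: -50170007/12057387 ≈ -4.1609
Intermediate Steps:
16209/(-14735 - 1*3288) + 34912/(-10704) = 16209/(-14735 - 3288) + 34912*(-1/10704) = 16209/(-18023) - 2182/669 = 16209*(-1/18023) - 2182/669 = -16209/18023 - 2182/669 = -50170007/12057387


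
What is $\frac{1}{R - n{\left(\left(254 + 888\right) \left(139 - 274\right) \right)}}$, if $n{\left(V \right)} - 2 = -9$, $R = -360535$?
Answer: $- \frac{1}{360528} \approx -2.7737 \cdot 10^{-6}$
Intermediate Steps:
$n{\left(V \right)} = -7$ ($n{\left(V \right)} = 2 - 9 = -7$)
$\frac{1}{R - n{\left(\left(254 + 888\right) \left(139 - 274\right) \right)}} = \frac{1}{-360535 - -7} = \frac{1}{-360535 + 7} = \frac{1}{-360528} = - \frac{1}{360528}$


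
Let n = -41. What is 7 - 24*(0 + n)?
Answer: 991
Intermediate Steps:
7 - 24*(0 + n) = 7 - 24*(0 - 41) = 7 - 24*(-41) = 7 + 984 = 991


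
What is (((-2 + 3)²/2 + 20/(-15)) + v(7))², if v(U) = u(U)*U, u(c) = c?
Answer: 83521/36 ≈ 2320.0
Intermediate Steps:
v(U) = U² (v(U) = U*U = U²)
(((-2 + 3)²/2 + 20/(-15)) + v(7))² = (((-2 + 3)²/2 + 20/(-15)) + 7²)² = ((1²*(½) + 20*(-1/15)) + 49)² = ((1*(½) - 4/3) + 49)² = ((½ - 4/3) + 49)² = (-⅚ + 49)² = (289/6)² = 83521/36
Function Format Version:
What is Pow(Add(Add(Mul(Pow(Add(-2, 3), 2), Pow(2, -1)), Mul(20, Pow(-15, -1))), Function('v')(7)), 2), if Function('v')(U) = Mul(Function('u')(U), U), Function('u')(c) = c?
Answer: Rational(83521, 36) ≈ 2320.0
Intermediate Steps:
Function('v')(U) = Pow(U, 2) (Function('v')(U) = Mul(U, U) = Pow(U, 2))
Pow(Add(Add(Mul(Pow(Add(-2, 3), 2), Pow(2, -1)), Mul(20, Pow(-15, -1))), Function('v')(7)), 2) = Pow(Add(Add(Mul(Pow(Add(-2, 3), 2), Pow(2, -1)), Mul(20, Pow(-15, -1))), Pow(7, 2)), 2) = Pow(Add(Add(Mul(Pow(1, 2), Rational(1, 2)), Mul(20, Rational(-1, 15))), 49), 2) = Pow(Add(Add(Mul(1, Rational(1, 2)), Rational(-4, 3)), 49), 2) = Pow(Add(Add(Rational(1, 2), Rational(-4, 3)), 49), 2) = Pow(Add(Rational(-5, 6), 49), 2) = Pow(Rational(289, 6), 2) = Rational(83521, 36)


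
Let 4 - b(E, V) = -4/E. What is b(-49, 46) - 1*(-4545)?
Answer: 222897/49 ≈ 4548.9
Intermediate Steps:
b(E, V) = 4 + 4/E (b(E, V) = 4 - (-4)/E = 4 + 4/E)
b(-49, 46) - 1*(-4545) = (4 + 4/(-49)) - 1*(-4545) = (4 + 4*(-1/49)) + 4545 = (4 - 4/49) + 4545 = 192/49 + 4545 = 222897/49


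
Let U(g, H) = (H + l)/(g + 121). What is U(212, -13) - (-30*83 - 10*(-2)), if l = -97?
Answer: 822400/333 ≈ 2469.7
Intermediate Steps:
U(g, H) = (-97 + H)/(121 + g) (U(g, H) = (H - 97)/(g + 121) = (-97 + H)/(121 + g))
U(212, -13) - (-30*83 - 10*(-2)) = (-97 - 13)/(121 + 212) - (-30*83 - 10*(-2)) = -110/333 - (-2490 + 20) = (1/333)*(-110) - 1*(-2470) = -110/333 + 2470 = 822400/333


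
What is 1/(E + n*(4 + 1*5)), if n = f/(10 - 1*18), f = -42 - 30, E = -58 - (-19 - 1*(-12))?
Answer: 1/30 ≈ 0.033333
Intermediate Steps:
E = -51 (E = -58 - (-19 + 12) = -58 - 1*(-7) = -58 + 7 = -51)
f = -72
n = 9 (n = -72/(10 - 1*18) = -72/(10 - 18) = -72/(-8) = -72*(-⅛) = 9)
1/(E + n*(4 + 1*5)) = 1/(-51 + 9*(4 + 1*5)) = 1/(-51 + 9*(4 + 5)) = 1/(-51 + 9*9) = 1/(-51 + 81) = 1/30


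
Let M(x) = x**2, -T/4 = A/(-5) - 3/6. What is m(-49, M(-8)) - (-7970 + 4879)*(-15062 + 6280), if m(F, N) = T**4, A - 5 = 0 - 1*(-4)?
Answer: -16961248794/625 ≈ -2.7138e+7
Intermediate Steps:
A = 9 (A = 5 + (0 - 1*(-4)) = 5 + (0 + 4) = 5 + 4 = 9)
T = 46/5 (T = -4*(9/(-5) - 3/6) = -4*(9*(-1/5) - 3*1/6) = -4*(-9/5 - 1/2) = -4*(-23/10) = 46/5 ≈ 9.2000)
m(F, N) = 4477456/625 (m(F, N) = (46/5)**4 = 4477456/625)
m(-49, M(-8)) - (-7970 + 4879)*(-15062 + 6280) = 4477456/625 - (-7970 + 4879)*(-15062 + 6280) = 4477456/625 - (-3091)*(-8782) = 4477456/625 - 1*27145162 = 4477456/625 - 27145162 = -16961248794/625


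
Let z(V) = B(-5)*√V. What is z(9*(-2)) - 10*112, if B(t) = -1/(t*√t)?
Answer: -1120 + 3*√10/25 ≈ -1119.6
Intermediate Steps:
B(t) = -1/t^(3/2) (B(t) = -1/(t^(3/2)) = -1/t^(3/2))
z(V) = -I*√5*√V/25 (z(V) = (-1/(-5)^(3/2))*√V = (-I*√5/25)*√V = -I*√5*√V/25)
z(9*(-2)) - 10*112 = -I*√5*√(9*(-2))/25 - 10*112 = -I*√5*√(-18)/25 - 1120 = -I*√5*3*I*√2/25 - 1120 = 3*√10/25 - 1120 = -1120 + 3*√10/25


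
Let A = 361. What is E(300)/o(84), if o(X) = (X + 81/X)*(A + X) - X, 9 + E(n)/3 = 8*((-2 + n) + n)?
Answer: 133700/352101 ≈ 0.37972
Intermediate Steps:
E(n) = -75 + 48*n (E(n) = -27 + 3*(8*((-2 + n) + n)) = -27 + 3*(8*(-2 + 2*n)) = -27 + 3*(-16 + 16*n) = -27 + (-48 + 48*n) = -75 + 48*n)
o(X) = -X + (361 + X)*(X + 81/X) (o(X) = (X + 81/X)*(361 + X) - X = (361 + X)*(X + 81/X) - X = -X + (361 + X)*(X + 81/X))
E(300)/o(84) = (-75 + 48*300)/(81 + 84² + 360*84 + 29241/84) = (-75 + 14400)/(81 + 7056 + 30240 + 29241*(1/84)) = 14325/(81 + 7056 + 30240 + 9747/28) = 14325/(1056303/28) = 14325*(28/1056303) = 133700/352101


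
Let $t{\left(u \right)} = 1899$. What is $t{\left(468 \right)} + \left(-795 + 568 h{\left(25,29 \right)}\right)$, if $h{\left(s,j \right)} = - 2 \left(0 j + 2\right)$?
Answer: $-1168$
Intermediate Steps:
$h{\left(s,j \right)} = -4$ ($h{\left(s,j \right)} = - 2 \left(0 + 2\right) = \left(-2\right) 2 = -4$)
$t{\left(468 \right)} + \left(-795 + 568 h{\left(25,29 \right)}\right) = 1899 + \left(-795 + 568 \left(-4\right)\right) = 1899 - 3067 = -1168$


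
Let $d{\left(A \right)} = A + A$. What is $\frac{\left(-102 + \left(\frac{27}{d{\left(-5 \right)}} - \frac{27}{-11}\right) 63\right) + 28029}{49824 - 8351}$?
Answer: $\frac{3070269}{4562030} \approx 0.67301$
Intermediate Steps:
$d{\left(A \right)} = 2 A$
$\frac{\left(-102 + \left(\frac{27}{d{\left(-5 \right)}} - \frac{27}{-11}\right) 63\right) + 28029}{49824 - 8351} = \frac{\left(-102 + \left(\frac{27}{2 \left(-5\right)} - \frac{27}{-11}\right) 63\right) + 28029}{49824 - 8351} = \frac{\left(-102 + \left(\frac{27}{-10} - - \frac{27}{11}\right) 63\right) + 28029}{41473} = \left(\left(-102 + \left(27 \left(- \frac{1}{10}\right) + \frac{27}{11}\right) 63\right) + 28029\right) \frac{1}{41473} = \left(\left(-102 + \left(- \frac{27}{10} + \frac{27}{11}\right) 63\right) + 28029\right) \frac{1}{41473} = \left(\left(-102 - \frac{1701}{110}\right) + 28029\right) \frac{1}{41473} = \left(- \frac{12921}{110} + 28029\right) \frac{1}{41473} = \frac{3070269}{110} \cdot \frac{1}{41473} = \frac{3070269}{4562030}$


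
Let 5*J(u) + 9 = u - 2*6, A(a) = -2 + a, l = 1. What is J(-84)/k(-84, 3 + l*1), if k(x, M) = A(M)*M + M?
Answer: -7/4 ≈ -1.7500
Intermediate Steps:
J(u) = -21/5 + u/5 (J(u) = -9/5 + (u - 2*6)/5 = -9/5 + (u - 12)/5 = -9/5 + (-12 + u)/5 = -9/5 + (-12/5 + u/5) = -21/5 + u/5)
k(x, M) = M + M*(-2 + M) (k(x, M) = (-2 + M)*M + M = M*(-2 + M) + M = M + M*(-2 + M))
J(-84)/k(-84, 3 + l*1) = (-21/5 + (⅕)*(-84))/(((3 + 1*1)*(-1 + (3 + 1*1)))) = (-21/5 - 84/5)/(((3 + 1)*(-1 + (3 + 1)))) = -21*1/(4*(-1 + 4)) = -21/(4*3) = -21/12 = -21*1/12 = -7/4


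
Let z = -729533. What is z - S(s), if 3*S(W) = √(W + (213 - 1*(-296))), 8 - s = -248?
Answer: -729533 - √85 ≈ -7.2954e+5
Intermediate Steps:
s = 256 (s = 8 - 1*(-248) = 8 + 248 = 256)
S(W) = √(509 + W)/3 (S(W) = √(W + (213 - 1*(-296)))/3 = √(W + (213 + 296))/3 = √(W + 509)/3 = √(509 + W)/3)
z - S(s) = -729533 - √(509 + 256)/3 = -729533 - √765/3 = -729533 - 3*√85/3 = -729533 - √85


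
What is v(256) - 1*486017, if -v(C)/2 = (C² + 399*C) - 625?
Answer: -820127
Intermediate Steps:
v(C) = 1250 - 798*C - 2*C² (v(C) = -2*((C² + 399*C) - 625) = -2*(-625 + C² + 399*C) = 1250 - 798*C - 2*C²)
v(256) - 1*486017 = (1250 - 798*256 - 2*256²) - 1*486017 = (1250 - 204288 - 2*65536) - 486017 = (1250 - 204288 - 131072) - 486017 = -334110 - 486017 = -820127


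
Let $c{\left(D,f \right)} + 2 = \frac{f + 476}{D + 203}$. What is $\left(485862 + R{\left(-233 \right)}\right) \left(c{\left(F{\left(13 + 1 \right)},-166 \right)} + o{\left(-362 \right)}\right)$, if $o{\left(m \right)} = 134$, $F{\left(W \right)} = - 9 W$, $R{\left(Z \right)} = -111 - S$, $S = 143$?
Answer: $\frac{5086258192}{77} \approx 6.6055 \cdot 10^{7}$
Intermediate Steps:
$R{\left(Z \right)} = -254$ ($R{\left(Z \right)} = -111 - 143 = -254$)
$c{\left(D,f \right)} = -2 + \frac{476 + f}{203 + D}$ ($c{\left(D,f \right)} = -2 + \frac{f + 476}{D + 203} = -2 + \frac{476 + f}{203 + D}$)
$\left(485862 + R{\left(-233 \right)}\right) \left(c{\left(F{\left(13 + 1 \right)},-166 \right)} + o{\left(-362 \right)}\right) = \left(485862 - 254\right) \left(\frac{70 - 166 - 2 \left(- 9 \left(13 + 1\right)\right)}{203 - 9 \left(13 + 1\right)} + 134\right) = 485608 \left(\frac{70 - 166 - 2 \left(\left(-9\right) 14\right)}{203 - 126} + 134\right) = 485608 \left(\frac{70 - 166 - -252}{203 - 126} + 134\right) = 485608 \left(\frac{70 - 166 + 252}{77} + 134\right) = 485608 \left(\frac{1}{77} \cdot 156 + 134\right) = 485608 \left(\frac{156}{77} + 134\right) = 485608 \cdot \frac{10474}{77} = \frac{5086258192}{77}$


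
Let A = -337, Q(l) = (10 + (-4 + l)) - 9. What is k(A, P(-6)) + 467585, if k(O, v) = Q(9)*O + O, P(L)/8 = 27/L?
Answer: 465226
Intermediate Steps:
Q(l) = -3 + l (Q(l) = (6 + l) - 9 = -3 + l)
P(L) = 216/L (P(L) = 8*(27/L) = 216/L)
k(O, v) = 7*O (k(O, v) = (-3 + 9)*O + O = 6*O + O = 7*O)
k(A, P(-6)) + 467585 = 7*(-337) + 467585 = -2359 + 467585 = 465226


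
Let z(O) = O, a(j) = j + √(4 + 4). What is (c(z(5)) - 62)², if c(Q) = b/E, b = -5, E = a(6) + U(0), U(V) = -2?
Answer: 33307/8 - 645*√2/4 ≈ 3935.3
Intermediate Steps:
a(j) = j + 2*√2 (a(j) = j + √8 = j + 2*√2)
E = 4 + 2*√2 (E = (6 + 2*√2) - 2 = 4 + 2*√2 ≈ 6.8284)
c(Q) = -5/(4 + 2*√2)
(c(z(5)) - 62)² = ((-5/2 + 5*√2/4) - 62)² = (-129/2 + 5*√2/4)²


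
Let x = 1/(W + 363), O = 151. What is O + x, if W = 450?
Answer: 122764/813 ≈ 151.00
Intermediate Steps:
x = 1/813 (x = 1/(450 + 363) = 1/813 ≈ 0.0012300)
O + x = 151 + 1/813 = 122764/813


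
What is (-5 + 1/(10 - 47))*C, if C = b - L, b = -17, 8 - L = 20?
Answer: 930/37 ≈ 25.135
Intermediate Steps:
L = -12 (L = 8 - 1*20 = 8 - 20 = -12)
C = -5 (C = -17 - 1*(-12) = -17 + 12 = -5)
(-5 + 1/(10 - 47))*C = (-5 + 1/(10 - 47))*(-5) = (-5 + 1/(-37))*(-5) = (-5 - 1/37)*(-5) = -186/37*(-5) = 930/37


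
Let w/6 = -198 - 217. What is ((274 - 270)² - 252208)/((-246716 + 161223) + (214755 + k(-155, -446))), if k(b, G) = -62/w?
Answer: -313979040/160931221 ≈ -1.9510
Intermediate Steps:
w = -2490 (w = 6*(-198 - 217) = 6*(-415) = -2490)
k(b, G) = 31/1245 (k(b, G) = -62/(-2490) = -62*(-1/2490) = 31/1245)
((274 - 270)² - 252208)/((-246716 + 161223) + (214755 + k(-155, -446))) = ((274 - 270)² - 252208)/((-246716 + 161223) + (214755 + 31/1245)) = (4² - 252208)/(-85493 + 267370006/1245) = (16 - 252208)/(160931221/1245) = -252192*1245/160931221 = -313979040/160931221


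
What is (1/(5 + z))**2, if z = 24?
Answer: 1/841 ≈ 0.0011891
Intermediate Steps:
(1/(5 + z))**2 = (1/(5 + 24))**2 = (1/29)**2 = 1/841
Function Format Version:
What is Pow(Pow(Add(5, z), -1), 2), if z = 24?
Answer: Rational(1, 841) ≈ 0.0011891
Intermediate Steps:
Pow(Pow(Add(5, z), -1), 2) = Pow(Pow(Add(5, 24), -1), 2) = Pow(Pow(29, -1), 2) = Pow(Rational(1, 29), 2) = Rational(1, 841)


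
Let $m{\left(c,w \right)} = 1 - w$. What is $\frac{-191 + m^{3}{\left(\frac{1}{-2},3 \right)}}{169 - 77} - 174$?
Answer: $- \frac{16207}{92} \approx -176.16$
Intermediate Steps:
$\frac{-191 + m^{3}{\left(\frac{1}{-2},3 \right)}}{169 - 77} - 174 = \frac{-191 + \left(1 - 3\right)^{3}}{169 - 77} - 174 = \frac{-191 + \left(1 - 3\right)^{3}}{92} - 174 = \left(-191 + \left(-2\right)^{3}\right) \frac{1}{92} - 174 = \left(-191 - 8\right) \frac{1}{92} - 174 = \left(-199\right) \frac{1}{92} - 174 = - \frac{199}{92} - 174 = - \frac{16207}{92}$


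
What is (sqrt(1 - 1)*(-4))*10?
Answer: 0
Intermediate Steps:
(sqrt(1 - 1)*(-4))*10 = (sqrt(0)*(-4))*10 = (0*(-4))*10 = 0*10 = 0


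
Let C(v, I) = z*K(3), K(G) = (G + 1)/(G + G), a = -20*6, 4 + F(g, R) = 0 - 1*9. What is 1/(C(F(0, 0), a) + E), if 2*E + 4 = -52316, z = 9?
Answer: -1/26154 ≈ -3.8235e-5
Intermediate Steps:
E = -26160 (E = -2 + (½)*(-52316) = -2 - 26158 = -26160)
F(g, R) = -13 (F(g, R) = -4 + (0 - 1*9) = -4 + (0 - 9) = -4 - 9 = -13)
a = -120
K(G) = (1 + G)/(2*G) (K(G) = (1 + G)/((2*G)) = (1 + G)*(1/(2*G)) = (1 + G)/(2*G))
C(v, I) = 6 (C(v, I) = 9*((½)*(1 + 3)/3) = 9*((½)*(⅓)*4) = 9*(⅔) = 6)
1/(C(F(0, 0), a) + E) = 1/(6 - 26160) = 1/(-26154) = -1/26154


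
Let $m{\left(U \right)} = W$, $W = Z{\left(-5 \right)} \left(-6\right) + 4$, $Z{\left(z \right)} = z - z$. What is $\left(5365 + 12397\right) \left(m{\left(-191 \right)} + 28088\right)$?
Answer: $498970104$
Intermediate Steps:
$Z{\left(z \right)} = 0$
$W = 4$ ($W = 0 \left(-6\right) + 4 = 0 + 4 = 4$)
$m{\left(U \right)} = 4$
$\left(5365 + 12397\right) \left(m{\left(-191 \right)} + 28088\right) = \left(5365 + 12397\right) \left(4 + 28088\right) = 17762 \cdot 28092 = 498970104$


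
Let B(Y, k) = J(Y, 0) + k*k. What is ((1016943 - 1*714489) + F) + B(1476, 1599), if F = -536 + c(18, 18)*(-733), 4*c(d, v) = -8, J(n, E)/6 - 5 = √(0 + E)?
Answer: 2860215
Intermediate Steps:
J(n, E) = 30 + 6*√E (J(n, E) = 30 + 6*√(0 + E) = 30 + 6*√E)
c(d, v) = -2 (c(d, v) = (¼)*(-8) = -2)
F = 930 (F = -536 - 2*(-733) = -536 + 1466 = 930)
B(Y, k) = 30 + k² (B(Y, k) = (30 + 6*√0) + k*k = (30 + 6*0) + k² = (30 + 0) + k² = 30 + k²)
((1016943 - 1*714489) + F) + B(1476, 1599) = ((1016943 - 1*714489) + 930) + (30 + 1599²) = ((1016943 - 714489) + 930) + (30 + 2556801) = (302454 + 930) + 2556831 = 303384 + 2556831 = 2860215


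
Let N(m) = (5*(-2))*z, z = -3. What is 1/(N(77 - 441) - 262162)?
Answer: -1/262132 ≈ -3.8149e-6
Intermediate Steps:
N(m) = 30 (N(m) = (5*(-2))*(-3) = -10*(-3) = 30)
1/(N(77 - 441) - 262162) = 1/(30 - 262162) = 1/(-262132) = -1/262132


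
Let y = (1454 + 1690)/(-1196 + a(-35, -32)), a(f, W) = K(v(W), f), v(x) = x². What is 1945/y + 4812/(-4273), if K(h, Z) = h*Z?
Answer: -76955192347/3358578 ≈ -22913.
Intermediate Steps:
K(h, Z) = Z*h
a(f, W) = f*W²
y = -786/9259 (y = (1454 + 1690)/(-1196 - 35*(-32)²) = 3144/(-1196 - 35*1024) = 3144/(-1196 - 35840) = 3144/(-37036) = 3144*(-1/37036) = -786/9259 ≈ -0.084890)
1945/y + 4812/(-4273) = 1945/(-786/9259) + 4812/(-4273) = 1945*(-9259/786) + 4812*(-1/4273) = -18008755/786 - 4812/4273 = -76955192347/3358578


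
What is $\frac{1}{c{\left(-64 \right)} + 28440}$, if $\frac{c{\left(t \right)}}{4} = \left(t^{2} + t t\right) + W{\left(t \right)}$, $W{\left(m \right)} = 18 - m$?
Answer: $\frac{1}{61536} \approx 1.6251 \cdot 10^{-5}$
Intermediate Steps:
$c{\left(t \right)} = 72 - 4 t + 8 t^{2}$ ($c{\left(t \right)} = 4 \left(\left(t^{2} + t t\right) - \left(-18 + t\right)\right) = 4 \left(\left(t^{2} + t^{2}\right) - \left(-18 + t\right)\right) = 4 \left(2 t^{2} - \left(-18 + t\right)\right) = 4 \left(18 - t + 2 t^{2}\right) = 72 - 4 t + 8 t^{2}$)
$\frac{1}{c{\left(-64 \right)} + 28440} = \frac{1}{\left(72 - -256 + 8 \left(-64\right)^{2}\right) + 28440} = \frac{1}{\left(72 + 256 + 8 \cdot 4096\right) + 28440} = \frac{1}{\left(72 + 256 + 32768\right) + 28440} = \frac{1}{33096 + 28440} = \frac{1}{61536}$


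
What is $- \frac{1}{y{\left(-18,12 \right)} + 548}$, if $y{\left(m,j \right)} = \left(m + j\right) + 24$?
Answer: $- \frac{1}{566} \approx -0.0017668$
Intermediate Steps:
$y{\left(m,j \right)} = 24 + j + m$ ($y{\left(m,j \right)} = \left(j + m\right) + 24 = 24 + j + m$)
$- \frac{1}{y{\left(-18,12 \right)} + 548} = - \frac{1}{\left(24 + 12 - 18\right) + 548} = - \frac{1}{18 + 548} = - \frac{1}{566}$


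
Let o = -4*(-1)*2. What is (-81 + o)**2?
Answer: 5329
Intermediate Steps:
o = 8 (o = 4*2 = 8)
(-81 + o)**2 = (-81 + 8)**2 = (-73)**2 = 5329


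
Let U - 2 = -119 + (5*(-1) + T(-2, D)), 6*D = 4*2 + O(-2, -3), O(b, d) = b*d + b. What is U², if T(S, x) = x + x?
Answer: 13924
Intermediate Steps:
O(b, d) = b + b*d
D = 2 (D = (4*2 - 2*(1 - 3))/6 = (8 - 2*(-2))/6 = (8 + 4)/6 = (⅙)*12 = 2)
T(S, x) = 2*x
U = -118 (U = 2 + (-119 + (5*(-1) + 2*2)) = 2 + (-119 + (-5 + 4)) = 2 + (-119 - 1) = 2 - 120 = -118)
U² = (-118)² = 13924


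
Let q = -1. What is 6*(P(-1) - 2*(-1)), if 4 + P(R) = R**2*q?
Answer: -18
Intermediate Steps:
P(R) = -4 - R**2 (P(R) = -4 + R**2*(-1) = -4 - R**2)
6*(P(-1) - 2*(-1)) = 6*((-4 - 1*(-1)**2) - 2*(-1)) = 6*((-4 - 1*1) + 2) = 6*((-4 - 1) + 2) = 6*(-5 + 2) = 6*(-3) = -18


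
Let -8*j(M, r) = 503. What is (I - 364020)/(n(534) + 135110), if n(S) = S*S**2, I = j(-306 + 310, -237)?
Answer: -2912663/1219267312 ≈ -0.0023889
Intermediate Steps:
j(M, r) = -503/8 (j(M, r) = -1/8*503 = -503/8)
I = -503/8 ≈ -62.875
n(S) = S**3
(I - 364020)/(n(534) + 135110) = (-503/8 - 364020)/(534**3 + 135110) = -2912663/(8*(152273304 + 135110)) = -2912663/8/152408414 = -2912663/8*1/152408414 = -2912663/1219267312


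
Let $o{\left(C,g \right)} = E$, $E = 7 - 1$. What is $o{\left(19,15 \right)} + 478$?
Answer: $484$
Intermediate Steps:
$E = 6$ ($E = 7 - 1 = 6$)
$o{\left(C,g \right)} = 6$
$o{\left(19,15 \right)} + 478 = 6 + 478 = 484$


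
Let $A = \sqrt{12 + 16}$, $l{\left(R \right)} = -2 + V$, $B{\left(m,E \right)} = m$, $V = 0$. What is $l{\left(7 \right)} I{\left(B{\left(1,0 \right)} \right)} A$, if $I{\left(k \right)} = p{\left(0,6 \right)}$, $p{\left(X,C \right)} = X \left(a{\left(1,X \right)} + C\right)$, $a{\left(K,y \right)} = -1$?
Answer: $0$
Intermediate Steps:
$l{\left(R \right)} = -2$ ($l{\left(R \right)} = -2 + 0 = -2$)
$p{\left(X,C \right)} = X \left(-1 + C\right)$
$A = 2 \sqrt{7}$ ($A = \sqrt{28} = 2 \sqrt{7} \approx 5.2915$)
$I{\left(k \right)} = 0$ ($I{\left(k \right)} = 0 \left(-1 + 6\right) = 0 \cdot 5 = 0$)
$l{\left(7 \right)} I{\left(B{\left(1,0 \right)} \right)} A = \left(-2\right) 0 \cdot 2 \sqrt{7} = 0 \cdot 2 \sqrt{7} = 0$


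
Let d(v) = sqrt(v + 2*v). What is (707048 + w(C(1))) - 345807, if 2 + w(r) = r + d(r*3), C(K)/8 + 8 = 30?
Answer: 361415 + 12*sqrt(11) ≈ 3.6146e+5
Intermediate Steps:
C(K) = 176 (C(K) = -64 + 8*30 = -64 + 240 = 176)
d(v) = sqrt(3)*sqrt(v) (d(v) = sqrt(3*v) = sqrt(3)*sqrt(v))
w(r) = -2 + r + 3*sqrt(r) (w(r) = -2 + (r + sqrt(3)*sqrt(r*3)) = -2 + (r + sqrt(3)*sqrt(3*r)) = -2 + (r + sqrt(3)*(sqrt(3)*sqrt(r))) = -2 + (r + 3*sqrt(r)) = -2 + r + 3*sqrt(r))
(707048 + w(C(1))) - 345807 = (707048 + (-2 + 176 + 3*sqrt(176))) - 345807 = (707048 + (-2 + 176 + 3*(4*sqrt(11)))) - 345807 = (707048 + (-2 + 176 + 12*sqrt(11))) - 345807 = (707048 + (174 + 12*sqrt(11))) - 345807 = (707222 + 12*sqrt(11)) - 345807 = 361415 + 12*sqrt(11)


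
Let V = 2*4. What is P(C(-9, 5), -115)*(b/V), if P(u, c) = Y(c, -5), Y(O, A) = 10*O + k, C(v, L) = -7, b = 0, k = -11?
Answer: 0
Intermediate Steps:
Y(O, A) = -11 + 10*O (Y(O, A) = 10*O - 11 = -11 + 10*O)
P(u, c) = -11 + 10*c
V = 8
P(C(-9, 5), -115)*(b/V) = (-11 + 10*(-115))*(0/8) = (-11 - 1150)*(0*(⅛)) = -1161*0 = 0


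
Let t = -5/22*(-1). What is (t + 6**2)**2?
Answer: 635209/484 ≈ 1312.4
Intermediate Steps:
t = 5/22 (t = -5*1/22*(-1) = -5/22*(-1) = 5/22 ≈ 0.22727)
(t + 6**2)**2 = (5/22 + 6**2)**2 = (5/22 + 36)**2 = (797/22)**2 = 635209/484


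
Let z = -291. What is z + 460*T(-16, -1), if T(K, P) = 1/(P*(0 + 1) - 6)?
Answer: -2497/7 ≈ -356.71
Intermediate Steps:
T(K, P) = 1/(-6 + P) (T(K, P) = 1/(P*1 - 6) = 1/(P - 6) = 1/(-6 + P))
z + 460*T(-16, -1) = -291 + 460/(-6 - 1) = -291 + 460/(-7) = -291 + 460*(-1/7) = -291 - 460/7 = -2497/7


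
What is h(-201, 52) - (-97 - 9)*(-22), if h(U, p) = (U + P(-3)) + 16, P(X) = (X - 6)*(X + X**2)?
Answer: -2571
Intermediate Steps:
P(X) = (-6 + X)*(X + X**2)
h(U, p) = -38 + U (h(U, p) = (U - 3*(-6 + (-3)**2 - 5*(-3))) + 16 = (U - 3*(-6 + 9 + 15)) + 16 = (U - 3*18) + 16 = (U - 54) + 16 = (-54 + U) + 16 = -38 + U)
h(-201, 52) - (-97 - 9)*(-22) = (-38 - 201) - (-97 - 9)*(-22) = -239 - (-106)*(-22) = -239 - 1*2332 = -239 - 2332 = -2571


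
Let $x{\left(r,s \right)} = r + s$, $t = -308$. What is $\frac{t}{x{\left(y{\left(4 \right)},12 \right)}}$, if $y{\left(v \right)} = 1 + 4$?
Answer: $- \frac{308}{17} \approx -18.118$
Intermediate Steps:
$y{\left(v \right)} = 5$
$\frac{t}{x{\left(y{\left(4 \right)},12 \right)}} = - \frac{308}{5 + 12} = - \frac{308}{17}$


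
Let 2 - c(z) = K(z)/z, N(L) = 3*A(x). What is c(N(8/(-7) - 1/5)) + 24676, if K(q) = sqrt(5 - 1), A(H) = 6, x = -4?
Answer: 222101/9 ≈ 24678.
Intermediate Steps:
N(L) = 18 (N(L) = 3*6 = 18)
K(q) = 2 (K(q) = sqrt(4) = 2)
c(z) = 2 - 2/z
c(N(8/(-7) - 1/5)) + 24676 = (2 - 2/18) + 24676 = (2 - 2*1/18) + 24676 = (2 - 1/9) + 24676 = 17/9 + 24676 = 222101/9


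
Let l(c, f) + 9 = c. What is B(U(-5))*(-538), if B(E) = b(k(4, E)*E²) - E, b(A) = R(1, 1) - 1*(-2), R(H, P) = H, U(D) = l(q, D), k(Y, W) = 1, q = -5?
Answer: -9146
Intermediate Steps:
l(c, f) = -9 + c
U(D) = -14 (U(D) = -9 - 5 = -14)
b(A) = 3 (b(A) = 1 - 1*(-2) = 1 + 2 = 3)
B(E) = 3 - E
B(U(-5))*(-538) = (3 - 1*(-14))*(-538) = (3 + 14)*(-538) = 17*(-538) = -9146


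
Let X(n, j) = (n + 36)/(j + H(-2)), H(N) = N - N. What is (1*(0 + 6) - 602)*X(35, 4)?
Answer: -10579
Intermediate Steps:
H(N) = 0
X(n, j) = (36 + n)/j (X(n, j) = (n + 36)/(j + 0) = (36 + n)/j)
(1*(0 + 6) - 602)*X(35, 4) = (1*(0 + 6) - 602)*((36 + 35)/4) = (1*6 - 602)*((1/4)*71) = (6 - 602)*(71/4) = -596*71/4 = -10579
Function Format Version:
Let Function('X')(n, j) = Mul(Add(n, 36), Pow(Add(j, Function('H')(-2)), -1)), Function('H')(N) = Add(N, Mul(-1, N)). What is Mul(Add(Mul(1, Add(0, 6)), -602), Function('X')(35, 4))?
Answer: -10579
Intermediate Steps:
Function('H')(N) = 0
Function('X')(n, j) = Mul(Pow(j, -1), Add(36, n)) (Function('X')(n, j) = Mul(Add(n, 36), Pow(Add(j, 0), -1)) = Mul(Add(36, n), Pow(j, -1)) = Mul(Pow(j, -1), Add(36, n)))
Mul(Add(Mul(1, Add(0, 6)), -602), Function('X')(35, 4)) = Mul(Add(Mul(1, Add(0, 6)), -602), Mul(Pow(4, -1), Add(36, 35))) = Mul(Add(Mul(1, 6), -602), Mul(Rational(1, 4), 71)) = Mul(Add(6, -602), Rational(71, 4)) = Mul(-596, Rational(71, 4)) = -10579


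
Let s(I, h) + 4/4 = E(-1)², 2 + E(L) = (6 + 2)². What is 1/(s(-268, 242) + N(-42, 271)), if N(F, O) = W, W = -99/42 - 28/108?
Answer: 378/1451665 ≈ 0.00026039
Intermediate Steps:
E(L) = 62 (E(L) = -2 + (6 + 2)² = -2 + 8² = -2 + 64 = 62)
s(I, h) = 3843 (s(I, h) = -1 + 62² = -1 + 3844 = 3843)
W = -989/378 (W = -99*1/42 - 28*1/108 = -33/14 - 7/27 = -989/378 ≈ -2.6164)
N(F, O) = -989/378
1/(s(-268, 242) + N(-42, 271)) = 1/(3843 - 989/378) = 1/(1451665/378) = 378/1451665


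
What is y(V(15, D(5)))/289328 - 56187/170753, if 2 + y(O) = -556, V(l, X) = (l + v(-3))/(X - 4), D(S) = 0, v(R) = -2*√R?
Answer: -8175876255/24701811992 ≈ -0.33098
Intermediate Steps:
V(l, X) = (l - 2*I*√3)/(-4 + X) (V(l, X) = (l - 2*I*√3)/(X - 4) = (l - 2*I*√3)/(-4 + X))
y(O) = -558 (y(O) = -2 - 556 = -558)
y(V(15, D(5)))/289328 - 56187/170753 = -558/289328 - 56187/170753 = -558*1/289328 - 56187*1/170753 = -279/144664 - 56187/170753 = -8175876255/24701811992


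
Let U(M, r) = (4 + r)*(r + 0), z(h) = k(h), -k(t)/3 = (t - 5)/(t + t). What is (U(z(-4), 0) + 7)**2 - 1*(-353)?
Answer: 402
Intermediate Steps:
k(t) = -3*(-5 + t)/(2*t) (k(t) = -3*(t - 5)/(t + t) = -3*(-5 + t)/(2*t))
z(h) = 3*(5 - h)/(2*h)
U(M, r) = r*(4 + r) (U(M, r) = (4 + r)*r = r*(4 + r))
(U(z(-4), 0) + 7)**2 - 1*(-353) = (0*(4 + 0) + 7)**2 - 1*(-353) = (0*4 + 7)**2 + 353 = (0 + 7)**2 + 353 = 7**2 + 353 = 49 + 353 = 402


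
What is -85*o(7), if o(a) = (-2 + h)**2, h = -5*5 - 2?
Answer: -71485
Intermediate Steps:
h = -27 (h = -25 - 2 = -27)
o(a) = 841 (o(a) = (-2 - 27)**2 = (-29)**2 = 841)
-85*o(7) = -85*841 = -71485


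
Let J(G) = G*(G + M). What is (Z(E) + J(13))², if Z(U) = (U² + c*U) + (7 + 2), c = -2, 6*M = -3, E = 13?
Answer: 395641/4 ≈ 98910.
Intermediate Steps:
M = -½ (M = (⅙)*(-3) = -½ ≈ -0.50000)
Z(U) = 9 + U² - 2*U (Z(U) = (U² - 2*U) + (7 + 2) = (U² - 2*U) + 9 = 9 + U² - 2*U)
J(G) = G*(-½ + G) (J(G) = G*(G - ½) = G*(-½ + G))
(Z(E) + J(13))² = ((9 + 13² - 2*13) + 13*(-½ + 13))² = ((9 + 169 - 26) + 13*(25/2))² = (152 + 325/2)² = (629/2)² = 395641/4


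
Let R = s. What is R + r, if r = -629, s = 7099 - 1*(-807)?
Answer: 7277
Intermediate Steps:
s = 7906 (s = 7099 + 807 = 7906)
R = 7906
R + r = 7906 - 629 = 7277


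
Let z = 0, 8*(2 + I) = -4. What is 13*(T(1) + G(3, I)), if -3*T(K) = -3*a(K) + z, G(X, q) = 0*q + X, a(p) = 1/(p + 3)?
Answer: 169/4 ≈ 42.250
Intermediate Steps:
I = -5/2 (I = -2 + (⅛)*(-4) = -2 - ½ = -5/2 ≈ -2.5000)
a(p) = 1/(3 + p)
G(X, q) = X (G(X, q) = 0 + X = X)
T(K) = 1/(3 + K) (T(K) = -(-3/(3 + K) + 0)/3 = -(-1)/(3 + K) = 1/(3 + K))
13*(T(1) + G(3, I)) = 13*(1/(3 + 1) + 3) = 13*(1/4 + 3) = 13*(¼ + 3) = 13*(13/4) = 169/4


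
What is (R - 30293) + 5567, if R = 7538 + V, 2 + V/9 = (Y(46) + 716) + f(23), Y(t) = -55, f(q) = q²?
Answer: -6496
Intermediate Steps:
V = 10692 (V = -18 + 9*((-55 + 716) + 23²) = -18 + 9*(661 + 529) = -18 + 9*1190 = -18 + 10710 = 10692)
R = 18230 (R = 7538 + 10692 = 18230)
(R - 30293) + 5567 = (18230 - 30293) + 5567 = -12063 + 5567 = -6496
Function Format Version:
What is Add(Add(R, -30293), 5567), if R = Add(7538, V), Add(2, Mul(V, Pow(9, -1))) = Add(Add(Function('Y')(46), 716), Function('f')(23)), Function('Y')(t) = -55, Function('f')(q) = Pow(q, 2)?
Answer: -6496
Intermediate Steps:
V = 10692 (V = Add(-18, Mul(9, Add(Add(-55, 716), Pow(23, 2)))) = Add(-18, Mul(9, Add(661, 529))) = Add(-18, Mul(9, 1190)) = Add(-18, 10710) = 10692)
R = 18230 (R = Add(7538, 10692) = 18230)
Add(Add(R, -30293), 5567) = Add(Add(18230, -30293), 5567) = Add(-12063, 5567) = -6496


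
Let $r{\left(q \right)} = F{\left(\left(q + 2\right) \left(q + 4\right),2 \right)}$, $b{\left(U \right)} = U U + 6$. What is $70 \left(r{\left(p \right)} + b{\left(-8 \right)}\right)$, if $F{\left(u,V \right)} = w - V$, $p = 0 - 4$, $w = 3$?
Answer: $4970$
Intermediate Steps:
$p = -4$
$F{\left(u,V \right)} = 3 - V$
$b{\left(U \right)} = 6 + U^{2}$ ($b{\left(U \right)} = U^{2} + 6 = 6 + U^{2}$)
$r{\left(q \right)} = 1$ ($r{\left(q \right)} = 3 - 2 = 1$)
$70 \left(r{\left(p \right)} + b{\left(-8 \right)}\right) = 70 \left(1 + \left(6 + \left(-8\right)^{2}\right)\right) = 70 \left(1 + \left(6 + 64\right)\right) = 70 \left(1 + 70\right) = 70 \cdot 71 = 4970$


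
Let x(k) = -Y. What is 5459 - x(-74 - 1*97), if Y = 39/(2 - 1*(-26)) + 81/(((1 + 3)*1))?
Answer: 76729/14 ≈ 5480.6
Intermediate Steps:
Y = 303/14 (Y = 39/(2 + 26) + 81/((4*1)) = 39/28 + 81/4 = 303/14 ≈ 21.643)
x(k) = -303/14 (x(k) = -1*303/14 = -303/14)
5459 - x(-74 - 1*97) = 5459 - 1*(-303/14) = 5459 + 303/14 = 76729/14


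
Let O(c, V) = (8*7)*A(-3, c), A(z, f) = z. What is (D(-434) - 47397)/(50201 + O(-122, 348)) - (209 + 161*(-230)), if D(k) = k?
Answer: 1842217262/50033 ≈ 36820.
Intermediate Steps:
O(c, V) = -168 (O(c, V) = (8*7)*(-3) = 56*(-3) = -168)
(D(-434) - 47397)/(50201 + O(-122, 348)) - (209 + 161*(-230)) = (-434 - 47397)/(50201 - 168) - (209 + 161*(-230)) = -47831/50033 - (209 - 37030) = -47831*1/50033 - 1*(-36821) = -47831/50033 + 36821 = 1842217262/50033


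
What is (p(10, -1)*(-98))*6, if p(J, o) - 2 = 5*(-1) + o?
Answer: 2352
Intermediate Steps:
p(J, o) = -3 + o (p(J, o) = 2 + (5*(-1) + o) = 2 + (-5 + o) = -3 + o)
(p(10, -1)*(-98))*6 = ((-3 - 1)*(-98))*6 = -4*(-98)*6 = 392*6 = 2352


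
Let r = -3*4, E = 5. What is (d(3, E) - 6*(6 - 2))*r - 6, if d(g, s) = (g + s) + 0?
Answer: 186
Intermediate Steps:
d(g, s) = g + s
r = -12
(d(3, E) - 6*(6 - 2))*r - 6 = ((3 + 5) - 6*(6 - 2))*(-12) - 6 = (8 - 6*4)*(-12) - 6 = (8 - 24)*(-12) - 6 = -16*(-12) - 6 = 192 - 6 = 186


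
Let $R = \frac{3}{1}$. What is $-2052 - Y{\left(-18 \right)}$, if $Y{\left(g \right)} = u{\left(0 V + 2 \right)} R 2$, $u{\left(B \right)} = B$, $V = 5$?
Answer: $-2064$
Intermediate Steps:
$R = 3$ ($R = 3 \cdot 1 = 3$)
$Y{\left(g \right)} = 12$ ($Y{\left(g \right)} = \left(0 \cdot 5 + 2\right) 3 \cdot 2 = \left(0 + 2\right) 3 \cdot 2 = 2 \cdot 3 \cdot 2 = 6 \cdot 2 = 12$)
$-2052 - Y{\left(-18 \right)} = -2052 - 12 = -2064$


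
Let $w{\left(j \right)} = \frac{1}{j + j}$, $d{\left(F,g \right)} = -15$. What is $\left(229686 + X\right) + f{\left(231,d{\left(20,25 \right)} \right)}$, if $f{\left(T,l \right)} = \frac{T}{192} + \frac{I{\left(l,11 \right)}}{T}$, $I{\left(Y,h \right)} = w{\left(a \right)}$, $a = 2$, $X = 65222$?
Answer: $\frac{4359937675}{14784} \approx 2.9491 \cdot 10^{5}$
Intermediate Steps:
$w{\left(j \right)} = \frac{1}{2 j}$
$I{\left(Y,h \right)} = \frac{1}{4}$ ($I{\left(Y,h \right)} = \frac{1}{2 \cdot 2} = \frac{1}{2} \cdot \frac{1}{2} = \frac{1}{4}$)
$f{\left(T,l \right)} = \frac{1}{4 T} + \frac{T}{192}$ ($f{\left(T,l \right)} = \frac{T}{192} + \frac{1}{4 T} = \frac{1}{4 T} + \frac{T}{192}$)
$\left(229686 + X\right) + f{\left(231,d{\left(20,25 \right)} \right)} = \left(229686 + 65222\right) + \frac{48 + 231^{2}}{192 \cdot 231} = 294908 + \frac{1}{192} \cdot \frac{1}{231} \left(48 + 53361\right) = 294908 + \frac{1}{192} \cdot \frac{1}{231} \cdot 53409 = 294908 + \frac{17803}{14784} = \frac{4359937675}{14784}$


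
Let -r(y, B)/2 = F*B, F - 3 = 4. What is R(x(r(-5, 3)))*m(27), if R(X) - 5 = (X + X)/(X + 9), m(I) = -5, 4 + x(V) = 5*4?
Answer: -157/5 ≈ -31.400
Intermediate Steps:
F = 7 (F = 3 + 4 = 7)
r(y, B) = -14*B
x(V) = 16 (x(V) = -4 + 5*4 = -4 + 20 = 16)
R(X) = 5 + 2*X/(9 + X) (R(X) = 5 + (X + X)/(X + 9) = 5 + (2*X)/(9 + X) = 5 + 2*X/(9 + X))
R(x(r(-5, 3)))*m(27) = ((45 + 7*16)/(9 + 16))*(-5) = ((45 + 112)/25)*(-5) = ((1/25)*157)*(-5) = (157/25)*(-5) = -157/5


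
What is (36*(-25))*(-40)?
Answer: 36000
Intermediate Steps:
(36*(-25))*(-40) = -900*(-40) = 36000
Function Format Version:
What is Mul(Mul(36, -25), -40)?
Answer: 36000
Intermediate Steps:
Mul(Mul(36, -25), -40) = Mul(-900, -40) = 36000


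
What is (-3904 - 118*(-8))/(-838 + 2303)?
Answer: -592/293 ≈ -2.0205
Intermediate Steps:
(-3904 - 118*(-8))/(-838 + 2303) = (-3904 + 944)/1465 = -2960*1/1465 = -592/293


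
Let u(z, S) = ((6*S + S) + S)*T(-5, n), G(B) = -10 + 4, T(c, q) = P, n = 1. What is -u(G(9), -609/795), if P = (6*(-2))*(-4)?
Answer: 77952/265 ≈ 294.16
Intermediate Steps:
P = 48 (P = -12*(-4) = 48)
T(c, q) = 48
G(B) = -6
u(z, S) = 384*S (u(z, S) = ((6*S + S) + S)*48 = (7*S + S)*48 = (8*S)*48 = 384*S)
-u(G(9), -609/795) = -384*(-609/795) = -384*(-609*1/795) = -384*(-203)/265 = -1*(-77952/265) = 77952/265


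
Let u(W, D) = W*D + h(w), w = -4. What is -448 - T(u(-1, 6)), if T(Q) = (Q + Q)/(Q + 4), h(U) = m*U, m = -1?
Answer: -446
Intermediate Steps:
h(U) = -U
u(W, D) = 4 + D*W (u(W, D) = W*D - 1*(-4) = D*W + 4 = 4 + D*W)
T(Q) = 2*Q/(4 + Q) (T(Q) = (2*Q)/(4 + Q) = 2*Q/(4 + Q))
-448 - T(u(-1, 6)) = -448 - 2*(4 + 6*(-1))/(4 + (4 + 6*(-1))) = -448 - 2*(4 - 6)/(4 + (4 - 6)) = -448 - 2*(-2)/(4 - 2) = -448 - 2*(-2)/2 = -448 - 1*(-2) = -448 + 2 = -446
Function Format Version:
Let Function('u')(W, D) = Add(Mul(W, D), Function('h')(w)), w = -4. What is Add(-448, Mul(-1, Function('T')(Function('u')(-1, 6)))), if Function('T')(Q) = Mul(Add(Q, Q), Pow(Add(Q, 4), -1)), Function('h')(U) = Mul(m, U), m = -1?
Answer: -446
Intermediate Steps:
Function('h')(U) = Mul(-1, U)
Function('u')(W, D) = Add(4, Mul(D, W)) (Function('u')(W, D) = Add(Mul(W, D), Mul(-1, -4)) = Add(Mul(D, W), 4) = Add(4, Mul(D, W)))
Function('T')(Q) = Mul(2, Q, Pow(Add(4, Q), -1)) (Function('T')(Q) = Mul(Mul(2, Q), Pow(Add(4, Q), -1)) = Mul(2, Q, Pow(Add(4, Q), -1)))
Add(-448, Mul(-1, Function('T')(Function('u')(-1, 6)))) = Add(-448, Mul(-1, Mul(2, Add(4, Mul(6, -1)), Pow(Add(4, Add(4, Mul(6, -1))), -1)))) = Add(-448, Mul(-1, Mul(2, Add(4, -6), Pow(Add(4, Add(4, -6)), -1)))) = Add(-448, Mul(-1, Mul(2, -2, Pow(Add(4, -2), -1)))) = Add(-448, Mul(-1, Mul(2, -2, Pow(2, -1)))) = Add(-448, Mul(-1, Mul(2, -2, Rational(1, 2)))) = Add(-448, Mul(-1, -2)) = Add(-448, 2) = -446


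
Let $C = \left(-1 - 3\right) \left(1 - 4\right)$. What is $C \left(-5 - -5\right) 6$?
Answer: $0$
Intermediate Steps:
$C = 12$ ($C = \left(-4\right) \left(-3\right) = 12$)
$C \left(-5 - -5\right) 6 = 12 \left(-5 - -5\right) 6 = 12 \left(-5 + 5\right) 6 = 12 \cdot 0 \cdot 6 = 0 \cdot 6 = 0$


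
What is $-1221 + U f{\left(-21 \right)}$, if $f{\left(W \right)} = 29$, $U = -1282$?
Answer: $-38399$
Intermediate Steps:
$-1221 + U f{\left(-21 \right)} = -1221 - 37178 = -38399$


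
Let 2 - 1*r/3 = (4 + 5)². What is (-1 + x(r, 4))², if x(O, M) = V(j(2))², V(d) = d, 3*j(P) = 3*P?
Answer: 9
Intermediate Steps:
j(P) = P (j(P) = (3*P)/3 = P)
r = -237 (r = 6 - 3*(4 + 5)² = 6 - 3*9² = 6 - 3*81 = 6 - 243 = -237)
x(O, M) = 4 (x(O, M) = 2² = 4)
(-1 + x(r, 4))² = (-1 + 4)² = 3² = 9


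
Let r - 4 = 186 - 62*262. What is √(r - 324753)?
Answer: I*√340807 ≈ 583.79*I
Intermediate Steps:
r = -16054 (r = 4 + (186 - 62*262) = 4 + (186 - 16244) = 4 - 16058 = -16054)
√(r - 324753) = √(-16054 - 324753) = √(-340807) = I*√340807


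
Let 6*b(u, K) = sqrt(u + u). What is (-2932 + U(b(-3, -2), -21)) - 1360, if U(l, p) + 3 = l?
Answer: -4295 + I*sqrt(6)/6 ≈ -4295.0 + 0.40825*I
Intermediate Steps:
b(u, K) = sqrt(2)*sqrt(u)/6 (b(u, K) = sqrt(u + u)/6 = sqrt(2*u)/6 = (sqrt(2)*sqrt(u))/6 = sqrt(2)*sqrt(u)/6)
U(l, p) = -3 + l
(-2932 + U(b(-3, -2), -21)) - 1360 = (-2932 + (-3 + sqrt(2)*sqrt(-3)/6)) - 1360 = (-2932 + (-3 + sqrt(2)*(I*sqrt(3))/6)) - 1360 = (-2932 + (-3 + I*sqrt(6)/6)) - 1360 = (-2935 + I*sqrt(6)/6) - 1360 = -4295 + I*sqrt(6)/6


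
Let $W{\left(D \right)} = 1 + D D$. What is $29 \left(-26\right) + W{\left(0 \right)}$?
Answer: $-753$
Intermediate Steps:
$W{\left(D \right)} = 1 + D^{2}$
$29 \left(-26\right) + W{\left(0 \right)} = 29 \left(-26\right) + \left(1 + 0^{2}\right) = -754 + \left(1 + 0\right) = -754 + 1 = -753$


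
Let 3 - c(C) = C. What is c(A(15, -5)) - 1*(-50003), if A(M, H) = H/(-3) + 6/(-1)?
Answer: 150031/3 ≈ 50010.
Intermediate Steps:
A(M, H) = -6 - H/3 (A(M, H) = H*(-⅓) + 6*(-1) = -H/3 - 6 = -6 - H/3)
c(C) = 3 - C
c(A(15, -5)) - 1*(-50003) = (3 - (-6 - ⅓*(-5))) - 1*(-50003) = (3 - (-6 + 5/3)) + 50003 = (3 - 1*(-13/3)) + 50003 = (3 + 13/3) + 50003 = 22/3 + 50003 = 150031/3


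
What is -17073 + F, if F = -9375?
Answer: -26448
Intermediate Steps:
-17073 + F = -17073 - 9375 = -26448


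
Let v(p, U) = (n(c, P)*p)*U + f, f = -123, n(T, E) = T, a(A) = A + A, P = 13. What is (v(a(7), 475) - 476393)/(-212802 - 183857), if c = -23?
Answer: 629466/396659 ≈ 1.5869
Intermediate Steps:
a(A) = 2*A
v(p, U) = -123 - 23*U*p (v(p, U) = (-23*p)*U - 123 = -23*U*p - 123 = -123 - 23*U*p)
(v(a(7), 475) - 476393)/(-212802 - 183857) = ((-123 - 23*475*2*7) - 476393)/(-212802 - 183857) = ((-123 - 23*475*14) - 476393)/(-396659) = ((-123 - 152950) - 476393)*(-1/396659) = (-153073 - 476393)*(-1/396659) = -629466*(-1/396659) = 629466/396659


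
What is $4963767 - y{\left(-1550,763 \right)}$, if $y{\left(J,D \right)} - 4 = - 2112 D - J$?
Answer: $6573669$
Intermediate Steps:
$y{\left(J,D \right)} = 4 - J - 2112 D$ ($y{\left(J,D \right)} = 4 - \left(J + 2112 D\right) = 4 - J - 2112 D$)
$4963767 - y{\left(-1550,763 \right)} = 4963767 - \left(4 - -1550 - 1611456\right) = 4963767 - \left(4 + 1550 - 1611456\right) = 4963767 - -1609902 = 4963767 + 1609902 = 6573669$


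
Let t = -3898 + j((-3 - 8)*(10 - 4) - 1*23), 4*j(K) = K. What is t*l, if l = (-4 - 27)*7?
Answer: 3402777/4 ≈ 8.5069e+5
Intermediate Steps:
j(K) = K/4
t = -15681/4 (t = -3898 + ((-3 - 8)*(10 - 4) - 1*23)/4 = -3898 + (-11*6 - 23)/4 = -3898 + (-66 - 23)/4 = -3898 + (¼)*(-89) = -3898 - 89/4 = -15681/4 ≈ -3920.3)
l = -217 (l = -31*7 = -217)
t*l = -15681/4*(-217) = 3402777/4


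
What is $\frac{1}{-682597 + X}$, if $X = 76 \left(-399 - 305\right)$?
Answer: $- \frac{1}{736101} \approx -1.3585 \cdot 10^{-6}$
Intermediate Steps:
$X = -53504$ ($X = 76 \left(-399 - 305\right) = 76 \left(-704\right) = -53504$)
$\frac{1}{-682597 + X} = \frac{1}{-682597 - 53504} = \frac{1}{-736101} = - \frac{1}{736101}$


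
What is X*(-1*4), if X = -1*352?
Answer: 1408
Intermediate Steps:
X = -352
X*(-1*4) = -(-352)*4 = -352*(-4) = 1408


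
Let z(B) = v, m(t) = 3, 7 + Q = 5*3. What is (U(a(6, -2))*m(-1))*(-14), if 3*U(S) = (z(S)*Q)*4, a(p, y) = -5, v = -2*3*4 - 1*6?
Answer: 13440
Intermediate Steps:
Q = 8 (Q = -7 + 5*3 = -7 + 15 = 8)
v = -30 (v = -6*4 - 6 = -24 - 6 = -30)
z(B) = -30
U(S) = -320 (U(S) = (-30*8*4)/3 = (-240*4)/3 = (1/3)*(-960) = -320)
(U(a(6, -2))*m(-1))*(-14) = -320*3*(-14) = -960*(-14) = 13440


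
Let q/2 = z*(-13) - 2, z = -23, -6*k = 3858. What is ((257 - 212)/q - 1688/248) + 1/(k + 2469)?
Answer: -51950/7719 ≈ -6.7301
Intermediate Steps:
k = -643 (k = -⅙*3858 = -643)
q = 594 (q = 2*(-23*(-13) - 2) = 2*(299 - 2) = 2*297 = 594)
((257 - 212)/q - 1688/248) + 1/(k + 2469) = ((257 - 212)/594 - 1688/248) + 1/(-643 + 2469) = (45*(1/594) - 1688*1/248) + 1/1826 = (5/66 - 211/31) + 1/1826 = -13771/2046 + 1/1826 = -51950/7719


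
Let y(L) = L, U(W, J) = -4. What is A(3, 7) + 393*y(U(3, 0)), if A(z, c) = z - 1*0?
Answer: -1569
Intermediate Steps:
A(z, c) = z (A(z, c) = z + 0 = z)
A(3, 7) + 393*y(U(3, 0)) = 3 + 393*(-4) = 3 - 1572 = -1569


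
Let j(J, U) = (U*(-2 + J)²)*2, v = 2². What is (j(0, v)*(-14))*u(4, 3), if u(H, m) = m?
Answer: -1344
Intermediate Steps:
v = 4
j(J, U) = 2*U*(-2 + J)²
(j(0, v)*(-14))*u(4, 3) = ((2*4*(-2 + 0)²)*(-14))*3 = ((2*4*(-2)²)*(-14))*3 = ((2*4*4)*(-14))*3 = (32*(-14))*3 = -448*3 = -1344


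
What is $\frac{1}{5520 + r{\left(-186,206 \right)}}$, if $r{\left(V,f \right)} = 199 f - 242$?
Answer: $\frac{1}{46272} \approx 2.1611 \cdot 10^{-5}$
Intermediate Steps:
$r{\left(V,f \right)} = -242 + 199 f$
$\frac{1}{5520 + r{\left(-186,206 \right)}} = \frac{1}{5520 + \left(-242 + 199 \cdot 206\right)} = \frac{1}{5520 + \left(-242 + 40994\right)} = \frac{1}{5520 + 40752} = \frac{1}{46272}$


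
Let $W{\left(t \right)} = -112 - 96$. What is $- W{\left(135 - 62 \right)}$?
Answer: $208$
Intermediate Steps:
$W{\left(t \right)} = -208$ ($W{\left(t \right)} = -112 - 96 = -208$)
$- W{\left(135 - 62 \right)} = \left(-1\right) \left(-208\right) = 208$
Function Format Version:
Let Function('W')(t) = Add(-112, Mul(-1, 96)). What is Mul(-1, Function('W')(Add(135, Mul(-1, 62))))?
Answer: 208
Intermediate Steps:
Function('W')(t) = -208 (Function('W')(t) = Add(-112, -96) = -208)
Mul(-1, Function('W')(Add(135, Mul(-1, 62)))) = Mul(-1, -208) = 208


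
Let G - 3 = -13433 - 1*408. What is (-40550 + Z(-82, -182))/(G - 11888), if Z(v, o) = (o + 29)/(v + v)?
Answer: 6650047/4219064 ≈ 1.5762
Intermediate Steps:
Z(v, o) = (29 + o)/(2*v) (Z(v, o) = (29 + o)/((2*v)) = (29 + o)*(1/(2*v)) = (29 + o)/(2*v))
G = -13838 (G = 3 + (-13433 - 1*408) = 3 + (-13433 - 408) = 3 - 13841 = -13838)
(-40550 + Z(-82, -182))/(G - 11888) = (-40550 + (½)*(29 - 182)/(-82))/(-13838 - 11888) = (-40550 + (½)*(-1/82)*(-153))/(-25726) = (-40550 + 153/164)*(-1/25726) = -6650047/164*(-1/25726) = 6650047/4219064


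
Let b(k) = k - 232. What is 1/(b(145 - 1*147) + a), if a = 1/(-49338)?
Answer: -49338/11545093 ≈ -0.0042735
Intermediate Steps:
b(k) = -232 + k
a = -1/49338 ≈ -2.0268e-5
1/(b(145 - 1*147) + a) = 1/((-232 + (145 - 1*147)) - 1/49338) = 1/((-232 + (145 - 147)) - 1/49338) = 1/((-232 - 2) - 1/49338) = 1/(-234 - 1/49338) = 1/(-11545093/49338) = -49338/11545093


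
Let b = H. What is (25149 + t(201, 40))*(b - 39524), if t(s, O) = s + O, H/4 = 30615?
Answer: 2105745040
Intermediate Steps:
H = 122460 (H = 4*30615 = 122460)
t(s, O) = O + s
b = 122460
(25149 + t(201, 40))*(b - 39524) = (25149 + (40 + 201))*(122460 - 39524) = (25149 + 241)*82936 = 25390*82936 = 2105745040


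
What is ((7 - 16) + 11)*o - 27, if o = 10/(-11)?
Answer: -317/11 ≈ -28.818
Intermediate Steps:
o = -10/11 (o = 10*(-1/11) = -10/11 ≈ -0.90909)
((7 - 16) + 11)*o - 27 = ((7 - 16) + 11)*(-10/11) - 27 = (-9 + 11)*(-10/11) - 27 = 2*(-10/11) - 27 = -20/11 - 27 = -317/11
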